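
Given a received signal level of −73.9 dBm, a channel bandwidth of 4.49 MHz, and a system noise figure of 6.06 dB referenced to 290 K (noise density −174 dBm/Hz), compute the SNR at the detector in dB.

27.5 dB

Noise floor: N = −174 + 10 log₁₀(B) + NF
10 log₁₀(4.49×10⁶) = 66.52 dB
N = −174 + 66.52 + 6.06 = −101.42 dBm
SNR = P_sig − N = −73.9 − (−101.42) = 27.52 dB → 27.5 dB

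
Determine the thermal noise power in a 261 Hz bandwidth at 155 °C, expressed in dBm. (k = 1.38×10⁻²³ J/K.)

−148.1 dBm

T = 155 °C + 273.15 = 428.15 K
P_n = kTB = 1.38×10⁻²³ × 428.15 × 2.61×10² = 1.54×10⁻¹⁸ W
In dBm: 10 log₁₀(1.54×10⁻¹⁸ / 10⁻³) = −148.1 dBm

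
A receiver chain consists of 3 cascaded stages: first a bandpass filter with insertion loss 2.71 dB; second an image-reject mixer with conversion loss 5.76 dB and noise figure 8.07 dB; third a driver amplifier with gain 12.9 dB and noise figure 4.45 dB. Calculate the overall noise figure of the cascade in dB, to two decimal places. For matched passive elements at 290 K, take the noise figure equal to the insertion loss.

13.90 dB

Convert to linear (a loss of L dB is a gain of −L dB): F_i = 10^(NF_i/10), G_i = 10^(G_i,dB/10)
  Stage 1: F_1 = 10^(2.71/10) = 1.866, G_1 = 10^(−2.71/10) = 0.5358
  Stage 2: F_2 = 10^(8.07/10) = 6.412, G_2 = 10^(−5.76/10) = 0.2655
  Stage 3: F_3 = 10^(4.45/10) = 2.786, G_3 = 10^(12.9/10) = 19.50
Friis cascade:
  F = 1.866 + (6.412 − 1)/0.5358 + (2.786 − 1)/0.1422 = 24.53
NF = 10 log₁₀(24.53) = 13.90 dB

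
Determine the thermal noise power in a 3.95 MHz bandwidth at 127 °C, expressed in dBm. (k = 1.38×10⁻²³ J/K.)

T = 127 °C + 273.15 = 400.15 K
P_n = kTB = 1.38×10⁻²³ × 400.15 × 3.95×10⁶ = 2.18×10⁻¹⁴ W
In dBm: 10 log₁₀(2.18×10⁻¹⁴ / 10⁻³) = −106.6 dBm

−106.6 dBm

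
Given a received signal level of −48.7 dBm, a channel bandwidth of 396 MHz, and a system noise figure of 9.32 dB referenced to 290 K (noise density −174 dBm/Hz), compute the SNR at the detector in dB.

Noise floor: N = −174 + 10 log₁₀(B) + NF
10 log₁₀(3.96×10⁸) = 85.98 dB
N = −174 + 85.98 + 9.32 = −78.70 dBm
SNR = P_sig − N = −48.7 − (−78.70) = 30.00 dB → 30.0 dB

30.0 dB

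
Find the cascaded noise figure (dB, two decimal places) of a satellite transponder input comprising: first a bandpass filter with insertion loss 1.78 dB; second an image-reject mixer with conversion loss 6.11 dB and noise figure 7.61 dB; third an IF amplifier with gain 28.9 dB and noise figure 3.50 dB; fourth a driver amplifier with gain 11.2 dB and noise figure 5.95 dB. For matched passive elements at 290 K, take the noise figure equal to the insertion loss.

Convert to linear (a loss of L dB is a gain of −L dB): F_i = 10^(NF_i/10), G_i = 10^(G_i,dB/10)
  Stage 1: F_1 = 10^(1.78/10) = 1.507, G_1 = 10^(−1.78/10) = 0.6637
  Stage 2: F_2 = 10^(7.61/10) = 5.768, G_2 = 10^(−6.11/10) = 0.2449
  Stage 3: F_3 = 10^(3.50/10) = 2.239, G_3 = 10^(28.9/10) = 776.2
  Stage 4: F_4 = 10^(5.95/10) = 3.936, G_4 = 10^(11.2/10) = 13.18
Friis cascade:
  F = 1.507 + (5.768 − 1)/0.6637 + (2.239 − 1)/0.1626 + (3.936 − 1)/126.2 = 16.33
NF = 10 log₁₀(16.33) = 12.13 dB

12.13 dB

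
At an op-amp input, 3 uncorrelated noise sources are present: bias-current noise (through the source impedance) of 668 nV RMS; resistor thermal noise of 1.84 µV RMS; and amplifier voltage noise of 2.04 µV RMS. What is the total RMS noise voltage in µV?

Uncorrelated sources add in power (mean-square): V_tot = √(ΣV_i²)
V_tot = √[(6.68×10⁻⁷)² + (1.84×10⁻⁶)² + (2.04×10⁻⁶)²] = 2.83×10⁻⁶ V = 2.83 µV

2.83 µV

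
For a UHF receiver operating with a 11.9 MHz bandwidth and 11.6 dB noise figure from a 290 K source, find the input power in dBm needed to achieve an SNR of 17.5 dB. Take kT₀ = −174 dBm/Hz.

−74.1 dBm

Sensitivity = −174 + 10 log₁₀(B) + NF + SNR_min
= −174 + 70.76 + 11.6 + 17.5
= −74.14 dBm → −74.1 dBm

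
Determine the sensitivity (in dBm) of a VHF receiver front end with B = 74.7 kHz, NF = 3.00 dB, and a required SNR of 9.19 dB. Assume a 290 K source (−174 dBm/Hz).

Sensitivity = −174 + 10 log₁₀(B) + NF + SNR_min
= −174 + 48.73 + 3.00 + 9.19
= −113.08 dBm → −113.1 dBm

−113.1 dBm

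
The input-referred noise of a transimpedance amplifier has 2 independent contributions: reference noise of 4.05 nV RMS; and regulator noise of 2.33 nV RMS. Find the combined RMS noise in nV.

4.67 nV

Uncorrelated sources add in power (mean-square): V_tot = √(ΣV_i²)
V_tot = √[(4.05×10⁻⁹)² + (2.33×10⁻⁹)²] = 4.67×10⁻⁹ V = 4.67 nV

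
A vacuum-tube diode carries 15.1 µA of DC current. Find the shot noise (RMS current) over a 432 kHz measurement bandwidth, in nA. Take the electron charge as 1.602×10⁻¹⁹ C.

1.45 nA

I_n = √(2qI·B)
2qI·B = 2 × 1.602×10⁻¹⁹ × 1.51×10⁻⁵ × 4.32×10⁵ = 2.09×10⁻¹⁸ A²
I_n = √(2.09×10⁻¹⁸) = 1.45×10⁻⁹ A = 1.45 nA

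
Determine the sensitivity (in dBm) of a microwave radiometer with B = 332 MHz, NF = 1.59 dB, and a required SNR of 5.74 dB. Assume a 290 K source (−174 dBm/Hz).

−81.5 dBm

Sensitivity = −174 + 10 log₁₀(B) + NF + SNR_min
= −174 + 85.21 + 1.59 + 5.74
= −81.46 dBm → −81.5 dBm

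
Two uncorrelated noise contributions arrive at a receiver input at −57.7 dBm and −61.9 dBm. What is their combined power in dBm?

−56.3 dBm

Convert to linear, add, convert back:
P₁ = 1.70×10⁻⁹ W, P₂ = 6.46×10⁻¹⁰ W
P_tot = 2.34×10⁻⁹ W → 10 log₁₀(P_tot / 10⁻³) = −56.3 dBm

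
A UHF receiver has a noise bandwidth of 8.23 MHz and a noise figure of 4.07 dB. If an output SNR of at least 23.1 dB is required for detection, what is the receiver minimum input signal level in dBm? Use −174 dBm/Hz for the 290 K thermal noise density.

Sensitivity = −174 + 10 log₁₀(B) + NF + SNR_min
= −174 + 69.15 + 4.07 + 23.1
= −77.68 dBm → −77.7 dBm

−77.7 dBm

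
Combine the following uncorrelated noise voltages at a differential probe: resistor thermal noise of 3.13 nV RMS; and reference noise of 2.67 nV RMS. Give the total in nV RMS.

4.11 nV

Uncorrelated sources add in power (mean-square): V_tot = √(ΣV_i²)
V_tot = √[(3.13×10⁻⁹)² + (2.67×10⁻⁹)²] = 4.11×10⁻⁹ V = 4.11 nV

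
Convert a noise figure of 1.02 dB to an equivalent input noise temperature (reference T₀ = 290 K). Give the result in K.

76.8 K

F = 10^(1.02/10) = 1.26474
T_e = (F − 1)·T₀ = (1.26474 − 1) × 290 = 76.8 K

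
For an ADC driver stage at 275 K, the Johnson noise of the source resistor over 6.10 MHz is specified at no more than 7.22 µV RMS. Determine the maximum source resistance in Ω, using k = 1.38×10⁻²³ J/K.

563 Ω

Johnson–Nyquist: V_n = √(4kTRB) ⇒ R = V_n² / (4kTB)
4kTB = 4 × 1.38×10⁻²³ × 275 × 6.10×10⁶ = 9.26×10⁻¹⁴
R = (7.22×10⁻⁶)² / 9.26×10⁻¹⁴ = 5.63×10² Ω = 563 Ω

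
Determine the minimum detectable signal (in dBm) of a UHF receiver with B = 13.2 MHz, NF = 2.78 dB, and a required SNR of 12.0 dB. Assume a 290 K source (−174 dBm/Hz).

Sensitivity = −174 + 10 log₁₀(B) + NF + SNR_min
= −174 + 71.21 + 2.78 + 12.0
= −88.01 dBm → −88.0 dBm

−88.0 dBm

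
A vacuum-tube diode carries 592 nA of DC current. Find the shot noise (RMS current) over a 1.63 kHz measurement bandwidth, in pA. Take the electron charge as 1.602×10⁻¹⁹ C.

I_n = √(2qI·B)
2qI·B = 2 × 1.602×10⁻¹⁹ × 5.92×10⁻⁷ × 1.63×10³ = 3.09×10⁻²² A²
I_n = √(3.09×10⁻²²) = 1.76×10⁻¹¹ A = 17.6 pA

17.6 pA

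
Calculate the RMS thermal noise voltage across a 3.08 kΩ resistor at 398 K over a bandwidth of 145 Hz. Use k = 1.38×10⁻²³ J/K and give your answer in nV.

V_n = √(4kTRB)
4kTRB = 4 × 1.38×10⁻²³ × 398 × 3.08×10³ × 1.45×10² = 9.81×10⁻¹⁵ V²
V_n = √(9.81×10⁻¹⁵) = 9.91×10⁻⁸ V = 99.1 nV

99.1 nV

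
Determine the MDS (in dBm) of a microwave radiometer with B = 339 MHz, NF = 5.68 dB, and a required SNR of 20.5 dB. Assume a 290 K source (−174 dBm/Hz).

Sensitivity = −174 + 10 log₁₀(B) + NF + SNR_min
= −174 + 85.3 + 5.68 + 20.5
= −62.52 dBm → −62.5 dBm

−62.5 dBm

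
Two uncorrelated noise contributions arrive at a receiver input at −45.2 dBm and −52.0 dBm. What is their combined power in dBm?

−44.4 dBm

Convert to linear, add, convert back:
P₁ = 3.02×10⁻⁸ W, P₂ = 6.31×10⁻⁹ W
P_tot = 3.65×10⁻⁸ W → 10 log₁₀(P_tot / 10⁻³) = −44.4 dBm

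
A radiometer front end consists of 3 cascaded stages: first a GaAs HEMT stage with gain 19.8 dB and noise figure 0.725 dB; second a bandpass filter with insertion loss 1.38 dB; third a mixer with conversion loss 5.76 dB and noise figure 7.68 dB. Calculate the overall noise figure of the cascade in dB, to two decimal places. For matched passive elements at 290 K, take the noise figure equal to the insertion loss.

Convert to linear (a loss of L dB is a gain of −L dB): F_i = 10^(NF_i/10), G_i = 10^(G_i,dB/10)
  Stage 1: F_1 = 10^(0.725/10) = 1.182, G_1 = 10^(19.8/10) = 95.50
  Stage 2: F_2 = 10^(1.38/10) = 1.374, G_2 = 10^(−1.38/10) = 0.7278
  Stage 3: F_3 = 10^(7.68/10) = 5.861, G_3 = 10^(−5.76/10) = 0.2655
Friis cascade:
  F = 1.182 + (1.374 − 1)/95.50 + (5.861 − 1)/69.50 = 1.256
NF = 10 log₁₀(1.256) = 0.99 dB

0.99 dB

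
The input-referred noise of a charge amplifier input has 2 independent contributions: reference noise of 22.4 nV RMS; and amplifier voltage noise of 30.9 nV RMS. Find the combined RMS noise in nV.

Uncorrelated sources add in power (mean-square): V_tot = √(ΣV_i²)
V_tot = √[(2.24×10⁻⁸)² + (3.09×10⁻⁸)²] = 3.82×10⁻⁸ V = 38.2 nV

38.2 nV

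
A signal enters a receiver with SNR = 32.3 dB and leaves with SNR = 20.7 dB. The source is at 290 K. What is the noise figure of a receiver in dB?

NF (dB) = SNR_in(dB) − SNR_out(dB) when the source is at T₀
NF = 32.3 − 20.7 = 11.6 dB

11.6 dB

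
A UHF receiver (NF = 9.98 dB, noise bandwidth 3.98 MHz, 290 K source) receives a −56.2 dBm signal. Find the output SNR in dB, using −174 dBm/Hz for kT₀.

Noise floor: N = −174 + 10 log₁₀(B) + NF
10 log₁₀(3.98×10⁶) = 66 dB
N = −174 + 66 + 9.98 = −98.02 dBm
SNR = P_sig − N = −56.2 − (−98.02) = 41.82 dB → 41.8 dB

41.8 dB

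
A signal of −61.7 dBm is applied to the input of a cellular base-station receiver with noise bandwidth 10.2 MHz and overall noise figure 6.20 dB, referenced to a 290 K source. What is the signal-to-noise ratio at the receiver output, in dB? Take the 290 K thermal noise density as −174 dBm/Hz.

Noise floor: N = −174 + 10 log₁₀(B) + NF
10 log₁₀(1.02×10⁷) = 70.09 dB
N = −174 + 70.09 + 6.20 = −97.71 dBm
SNR = P_sig − N = −61.7 − (−97.71) = 36.01 dB → 36.0 dB

36.0 dB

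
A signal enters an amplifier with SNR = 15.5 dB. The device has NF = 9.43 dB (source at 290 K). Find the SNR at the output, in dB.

By definition F = SNR_in/SNR_out, so in dB: SNR_out = SNR_in − NF
SNR_out = 15.5 − 9.43 = 6.07 dB

6.07 dB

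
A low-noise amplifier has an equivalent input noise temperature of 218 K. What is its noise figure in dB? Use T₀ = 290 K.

2.43 dB

F = 1 + T_e/T₀ = 1 + 218/290 = 1.75172
NF = 10 log₁₀(1.75172) = 2.43 dB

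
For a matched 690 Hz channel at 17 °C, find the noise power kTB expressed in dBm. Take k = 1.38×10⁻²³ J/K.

−145.6 dBm

T = 17 °C + 273.15 = 290.15 K
P_n = kTB = 1.38×10⁻²³ × 290.15 × 6.90×10² = 2.76×10⁻¹⁸ W
In dBm: 10 log₁₀(2.76×10⁻¹⁸ / 10⁻³) = −145.6 dBm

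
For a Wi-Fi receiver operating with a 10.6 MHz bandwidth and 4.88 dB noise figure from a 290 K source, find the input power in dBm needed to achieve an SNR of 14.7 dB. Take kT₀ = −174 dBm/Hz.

Sensitivity = −174 + 10 log₁₀(B) + NF + SNR_min
= −174 + 70.25 + 4.88 + 14.7
= −84.17 dBm → −84.2 dBm

−84.2 dBm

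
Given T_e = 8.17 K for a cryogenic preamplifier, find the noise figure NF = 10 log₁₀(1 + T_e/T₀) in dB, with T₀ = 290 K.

F = 1 + T_e/T₀ = 1 + 8.17/290 = 1.02817
NF = 10 log₁₀(1.02817) = 0.121 dB

0.121 dB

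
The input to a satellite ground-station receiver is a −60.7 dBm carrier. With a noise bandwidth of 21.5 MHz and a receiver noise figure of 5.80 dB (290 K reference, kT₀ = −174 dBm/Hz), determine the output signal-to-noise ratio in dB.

Noise floor: N = −174 + 10 log₁₀(B) + NF
10 log₁₀(2.15×10⁷) = 73.32 dB
N = −174 + 73.32 + 5.80 = −94.88 dBm
SNR = P_sig − N = −60.7 − (−94.88) = 34.18 dB → 34.2 dB

34.2 dB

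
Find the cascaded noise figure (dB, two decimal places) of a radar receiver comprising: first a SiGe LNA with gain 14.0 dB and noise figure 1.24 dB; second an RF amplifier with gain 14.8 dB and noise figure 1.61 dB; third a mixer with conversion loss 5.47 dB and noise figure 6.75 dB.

Convert to linear (a loss of L dB is a gain of −L dB): F_i = 10^(NF_i/10), G_i = 10^(G_i,dB/10)
  Stage 1: F_1 = 10^(1.24/10) = 1.330, G_1 = 10^(14.0/10) = 25.12
  Stage 2: F_2 = 10^(1.61/10) = 1.449, G_2 = 10^(14.8/10) = 30.20
  Stage 3: F_3 = 10^(6.75/10) = 4.732, G_3 = 10^(−5.47/10) = 0.2838
Friis cascade:
  F = 1.330 + (1.449 − 1)/25.12 + (4.732 − 1)/758.6 = 1.353
NF = 10 log₁₀(1.353) = 1.31 dB

1.31 dB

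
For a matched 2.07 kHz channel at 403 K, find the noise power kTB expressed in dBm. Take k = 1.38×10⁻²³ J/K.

P_n = kTB = 1.38×10⁻²³ × 403 × 2.07×10³ = 1.15×10⁻¹⁷ W
In dBm: 10 log₁₀(1.15×10⁻¹⁷ / 10⁻³) = −139.4 dBm

−139.4 dBm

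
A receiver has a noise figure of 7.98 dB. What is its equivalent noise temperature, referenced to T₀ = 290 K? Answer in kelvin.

1531 K

F = 10^(7.98/10) = 6.28058
T_e = (F − 1)·T₀ = (6.28058 − 1) × 290 = 1531 K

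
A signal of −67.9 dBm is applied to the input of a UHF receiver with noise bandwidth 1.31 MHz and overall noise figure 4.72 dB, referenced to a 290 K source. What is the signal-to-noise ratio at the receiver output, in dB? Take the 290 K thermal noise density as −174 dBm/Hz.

Noise floor: N = −174 + 10 log₁₀(B) + NF
10 log₁₀(1.31×10⁶) = 61.17 dB
N = −174 + 61.17 + 4.72 = −108.11 dBm
SNR = P_sig − N = −67.9 − (−108.11) = 40.21 dB → 40.2 dB

40.2 dB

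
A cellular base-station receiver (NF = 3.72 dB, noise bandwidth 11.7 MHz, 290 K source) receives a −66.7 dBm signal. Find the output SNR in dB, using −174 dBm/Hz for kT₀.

Noise floor: N = −174 + 10 log₁₀(B) + NF
10 log₁₀(1.17×10⁷) = 70.68 dB
N = −174 + 70.68 + 3.72 = −99.60 dBm
SNR = P_sig − N = −66.7 − (−99.60) = 32.90 dB → 32.9 dB

32.9 dB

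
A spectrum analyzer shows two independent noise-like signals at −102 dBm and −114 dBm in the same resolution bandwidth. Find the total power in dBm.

Convert to linear, add, convert back:
P₁ = 6.31×10⁻¹⁴ W, P₂ = 3.98×10⁻¹⁵ W
P_tot = 6.71×10⁻¹⁴ W → 10 log₁₀(P_tot / 10⁻³) = −101.7 dBm

−101.7 dBm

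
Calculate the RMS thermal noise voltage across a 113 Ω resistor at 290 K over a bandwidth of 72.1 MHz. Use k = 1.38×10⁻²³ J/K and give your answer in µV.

V_n = √(4kTRB)
4kTRB = 4 × 1.38×10⁻²³ × 290 × 1.13×10² × 7.21×10⁷ = 1.30×10⁻¹⁰ V²
V_n = √(1.30×10⁻¹⁰) = 1.14×10⁻⁵ V = 11.4 µV

11.4 µV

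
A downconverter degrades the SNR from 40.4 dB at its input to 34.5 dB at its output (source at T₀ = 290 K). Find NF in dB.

5.9 dB

NF (dB) = SNR_in(dB) − SNR_out(dB) when the source is at T₀
NF = 40.4 − 34.5 = 5.9 dB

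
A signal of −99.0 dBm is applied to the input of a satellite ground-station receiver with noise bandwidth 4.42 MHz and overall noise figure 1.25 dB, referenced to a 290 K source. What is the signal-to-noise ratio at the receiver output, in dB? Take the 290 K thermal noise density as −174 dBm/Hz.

Noise floor: N = −174 + 10 log₁₀(B) + NF
10 log₁₀(4.42×10⁶) = 66.45 dB
N = −174 + 66.45 + 1.25 = −106.30 dBm
SNR = P_sig − N = −99.0 − (−106.30) = 7.30 dB → 7.3 dB

7.3 dB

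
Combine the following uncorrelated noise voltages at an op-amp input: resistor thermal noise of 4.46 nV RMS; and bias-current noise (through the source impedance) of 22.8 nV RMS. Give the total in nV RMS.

23.2 nV

Uncorrelated sources add in power (mean-square): V_tot = √(ΣV_i²)
V_tot = √[(4.46×10⁻⁹)² + (2.28×10⁻⁸)²] = 2.32×10⁻⁸ V = 23.2 nV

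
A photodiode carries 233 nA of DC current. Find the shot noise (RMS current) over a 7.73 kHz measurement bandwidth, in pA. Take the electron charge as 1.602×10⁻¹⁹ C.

I_n = √(2qI·B)
2qI·B = 2 × 1.602×10⁻¹⁹ × 2.33×10⁻⁷ × 7.73×10³ = 5.77×10⁻²² A²
I_n = √(5.77×10⁻²²) = 2.40×10⁻¹¹ A = 24.0 pA

24.0 pA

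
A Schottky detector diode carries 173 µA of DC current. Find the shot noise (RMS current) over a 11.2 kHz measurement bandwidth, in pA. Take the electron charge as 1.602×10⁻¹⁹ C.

I_n = √(2qI·B)
2qI·B = 2 × 1.602×10⁻¹⁹ × 1.73×10⁻⁴ × 1.12×10⁴ = 6.21×10⁻¹⁹ A²
I_n = √(6.21×10⁻¹⁹) = 7.88×10⁻¹⁰ A = 788 pA

788 pA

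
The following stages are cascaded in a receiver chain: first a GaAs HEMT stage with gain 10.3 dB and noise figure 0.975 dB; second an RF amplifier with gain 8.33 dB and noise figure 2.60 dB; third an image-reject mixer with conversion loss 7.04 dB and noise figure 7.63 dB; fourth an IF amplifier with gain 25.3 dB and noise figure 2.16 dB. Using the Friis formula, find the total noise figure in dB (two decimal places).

1.58 dB

Convert to linear (a loss of L dB is a gain of −L dB): F_i = 10^(NF_i/10), G_i = 10^(G_i,dB/10)
  Stage 1: F_1 = 10^(0.975/10) = 1.252, G_1 = 10^(10.3/10) = 10.72
  Stage 2: F_2 = 10^(2.60/10) = 1.820, G_2 = 10^(8.33/10) = 6.808
  Stage 3: F_3 = 10^(7.63/10) = 5.794, G_3 = 10^(−7.04/10) = 0.1977
  Stage 4: F_4 = 10^(2.16/10) = 1.644, G_4 = 10^(25.3/10) = 338.8
Friis cascade:
  F = 1.252 + (1.820 − 1)/10.72 + (5.794 − 1)/72.95 + (1.644 − 1)/14.42 = 1.439
NF = 10 log₁₀(1.439) = 1.58 dB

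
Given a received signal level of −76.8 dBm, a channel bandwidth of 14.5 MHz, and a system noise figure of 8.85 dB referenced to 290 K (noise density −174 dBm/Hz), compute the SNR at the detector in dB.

Noise floor: N = −174 + 10 log₁₀(B) + NF
10 log₁₀(1.45×10⁷) = 71.61 dB
N = −174 + 71.61 + 8.85 = −93.54 dBm
SNR = P_sig − N = −76.8 − (−93.54) = 16.74 dB → 16.7 dB

16.7 dB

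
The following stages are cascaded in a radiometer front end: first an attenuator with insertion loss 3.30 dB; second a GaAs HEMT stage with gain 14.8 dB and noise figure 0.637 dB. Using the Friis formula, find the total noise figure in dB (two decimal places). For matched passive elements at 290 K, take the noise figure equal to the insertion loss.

Convert to linear (a loss of L dB is a gain of −L dB): F_i = 10^(NF_i/10), G_i = 10^(G_i,dB/10)
  Stage 1: F_1 = 10^(3.30/10) = 2.138, G_1 = 10^(−3.30/10) = 0.4677
  Stage 2: F_2 = 10^(0.637/10) = 1.158, G_2 = 10^(14.8/10) = 30.20
Friis cascade:
  F = 2.138 + (1.158 − 1)/0.4677 = 2.476
NF = 10 log₁₀(2.476) = 3.94 dB

3.94 dB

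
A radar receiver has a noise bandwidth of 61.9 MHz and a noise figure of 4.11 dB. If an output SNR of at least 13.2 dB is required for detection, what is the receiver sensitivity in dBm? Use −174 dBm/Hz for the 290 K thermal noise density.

−78.8 dBm

Sensitivity = −174 + 10 log₁₀(B) + NF + SNR_min
= −174 + 77.92 + 4.11 + 13.2
= −78.77 dBm → −78.8 dBm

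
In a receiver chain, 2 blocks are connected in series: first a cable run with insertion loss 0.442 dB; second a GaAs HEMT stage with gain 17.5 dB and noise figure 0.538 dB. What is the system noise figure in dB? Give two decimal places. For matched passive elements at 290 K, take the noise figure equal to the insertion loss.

0.98 dB

Convert to linear (a loss of L dB is a gain of −L dB): F_i = 10^(NF_i/10), G_i = 10^(G_i,dB/10)
  Stage 1: F_1 = 10^(0.442/10) = 1.107, G_1 = 10^(−0.442/10) = 0.9032
  Stage 2: F_2 = 10^(0.538/10) = 1.132, G_2 = 10^(17.5/10) = 56.23
Friis cascade:
  F = 1.107 + (1.132 − 1)/0.9032 = 1.253
NF = 10 log₁₀(1.253) = 0.98 dB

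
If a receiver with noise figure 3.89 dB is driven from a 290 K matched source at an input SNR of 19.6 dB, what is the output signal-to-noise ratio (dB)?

By definition F = SNR_in/SNR_out, so in dB: SNR_out = SNR_in − NF
SNR_out = 19.6 − 3.89 = 15.71 dB

15.71 dB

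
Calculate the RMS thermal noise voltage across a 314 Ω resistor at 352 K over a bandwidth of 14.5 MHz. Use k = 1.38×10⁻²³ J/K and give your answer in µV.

V_n = √(4kTRB)
4kTRB = 4 × 1.38×10⁻²³ × 352 × 3.14×10² × 1.45×10⁷ = 8.85×10⁻¹¹ V²
V_n = √(8.85×10⁻¹¹) = 9.41×10⁻⁶ V = 9.41 µV

9.41 µV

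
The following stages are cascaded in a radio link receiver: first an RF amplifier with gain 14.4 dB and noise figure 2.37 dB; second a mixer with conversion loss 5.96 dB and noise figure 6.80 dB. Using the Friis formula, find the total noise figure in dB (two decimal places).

Convert to linear (a loss of L dB is a gain of −L dB): F_i = 10^(NF_i/10), G_i = 10^(G_i,dB/10)
  Stage 1: F_1 = 10^(2.37/10) = 1.726, G_1 = 10^(14.4/10) = 27.54
  Stage 2: F_2 = 10^(6.80/10) = 4.786, G_2 = 10^(−5.96/10) = 0.2535
Friis cascade:
  F = 1.726 + (4.786 − 1)/27.54 = 1.863
NF = 10 log₁₀(1.863) = 2.70 dB

2.70 dB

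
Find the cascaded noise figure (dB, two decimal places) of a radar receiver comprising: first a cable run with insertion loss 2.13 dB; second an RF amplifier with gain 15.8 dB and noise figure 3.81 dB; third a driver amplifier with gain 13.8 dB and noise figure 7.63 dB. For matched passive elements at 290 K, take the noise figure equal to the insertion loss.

6.16 dB

Convert to linear (a loss of L dB is a gain of −L dB): F_i = 10^(NF_i/10), G_i = 10^(G_i,dB/10)
  Stage 1: F_1 = 10^(2.13/10) = 1.633, G_1 = 10^(−2.13/10) = 0.6124
  Stage 2: F_2 = 10^(3.81/10) = 2.404, G_2 = 10^(15.8/10) = 38.02
  Stage 3: F_3 = 10^(7.63/10) = 5.794, G_3 = 10^(13.8/10) = 23.99
Friis cascade:
  F = 1.633 + (2.404 − 1)/0.6124 + (5.794 − 1)/23.28 = 4.132
NF = 10 log₁₀(4.132) = 6.16 dB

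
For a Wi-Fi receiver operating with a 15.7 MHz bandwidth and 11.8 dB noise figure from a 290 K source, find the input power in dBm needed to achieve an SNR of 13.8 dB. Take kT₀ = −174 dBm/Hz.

−76.4 dBm

Sensitivity = −174 + 10 log₁₀(B) + NF + SNR_min
= −174 + 71.96 + 11.8 + 13.8
= −76.44 dBm → −76.4 dBm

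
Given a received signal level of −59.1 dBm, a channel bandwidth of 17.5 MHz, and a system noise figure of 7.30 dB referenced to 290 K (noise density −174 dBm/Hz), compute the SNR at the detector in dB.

Noise floor: N = −174 + 10 log₁₀(B) + NF
10 log₁₀(1.75×10⁷) = 72.43 dB
N = −174 + 72.43 + 7.30 = −94.27 dBm
SNR = P_sig − N = −59.1 − (−94.27) = 35.17 dB → 35.2 dB

35.2 dB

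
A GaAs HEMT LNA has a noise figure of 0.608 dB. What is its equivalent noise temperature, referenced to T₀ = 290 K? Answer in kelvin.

43.6 K

F = 10^(0.608/10) = 1.15027
T_e = (F − 1)·T₀ = (1.15027 − 1) × 290 = 43.6 K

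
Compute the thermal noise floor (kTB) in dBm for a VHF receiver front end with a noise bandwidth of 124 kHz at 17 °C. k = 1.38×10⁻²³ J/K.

−123.0 dBm

T = 17 °C + 273.15 = 290.15 K
P_n = kTB = 1.38×10⁻²³ × 290.15 × 1.24×10⁵ = 4.97×10⁻¹⁶ W
In dBm: 10 log₁₀(4.97×10⁻¹⁶ / 10⁻³) = −123.0 dBm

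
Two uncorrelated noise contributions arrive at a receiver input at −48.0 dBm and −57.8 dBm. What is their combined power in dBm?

−47.6 dBm

Convert to linear, add, convert back:
P₁ = 1.58×10⁻⁸ W, P₂ = 1.66×10⁻⁹ W
P_tot = 1.75×10⁻⁸ W → 10 log₁₀(P_tot / 10⁻³) = −47.6 dBm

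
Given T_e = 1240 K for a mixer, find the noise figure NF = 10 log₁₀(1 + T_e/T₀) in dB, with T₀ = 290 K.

7.22 dB

F = 1 + T_e/T₀ = 1 + 1240/290 = 5.27586
NF = 10 log₁₀(5.27586) = 7.22 dB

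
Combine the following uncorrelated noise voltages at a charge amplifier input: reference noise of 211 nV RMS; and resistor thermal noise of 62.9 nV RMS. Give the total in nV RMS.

220 nV

Uncorrelated sources add in power (mean-square): V_tot = √(ΣV_i²)
V_tot = √[(2.11×10⁻⁷)² + (6.29×10⁻⁸)²] = 2.20×10⁻⁷ V = 220 nV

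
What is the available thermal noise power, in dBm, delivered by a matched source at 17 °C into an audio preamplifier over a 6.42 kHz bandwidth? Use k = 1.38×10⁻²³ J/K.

T = 17 °C + 273.15 = 290.15 K
P_n = kTB = 1.38×10⁻²³ × 290.15 × 6.42×10³ = 2.57×10⁻¹⁷ W
In dBm: 10 log₁₀(2.57×10⁻¹⁷ / 10⁻³) = −135.9 dBm

−135.9 dBm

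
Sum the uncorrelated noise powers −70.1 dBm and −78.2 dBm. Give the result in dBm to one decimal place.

Convert to linear, add, convert back:
P₁ = 9.77×10⁻¹¹ W, P₂ = 1.51×10⁻¹¹ W
P_tot = 1.13×10⁻¹⁰ W → 10 log₁₀(P_tot / 10⁻³) = −69.5 dBm

−69.5 dBm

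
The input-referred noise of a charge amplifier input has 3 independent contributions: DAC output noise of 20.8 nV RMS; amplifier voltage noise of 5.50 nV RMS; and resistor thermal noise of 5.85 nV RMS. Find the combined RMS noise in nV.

22.3 nV

Uncorrelated sources add in power (mean-square): V_tot = √(ΣV_i²)
V_tot = √[(2.08×10⁻⁸)² + (5.50×10⁻⁹)² + (5.85×10⁻⁹)²] = 2.23×10⁻⁸ V = 22.3 nV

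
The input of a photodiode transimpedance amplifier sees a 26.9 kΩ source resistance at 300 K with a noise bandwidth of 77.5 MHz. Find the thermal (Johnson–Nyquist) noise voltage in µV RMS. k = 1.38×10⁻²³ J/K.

V_n = √(4kTRB)
4kTRB = 4 × 1.38×10⁻²³ × 300 × 2.69×10⁴ × 7.75×10⁷ = 3.45×10⁻⁸ V²
V_n = √(3.45×10⁻⁸) = 1.86×10⁻⁴ V = 186 µV

186 µV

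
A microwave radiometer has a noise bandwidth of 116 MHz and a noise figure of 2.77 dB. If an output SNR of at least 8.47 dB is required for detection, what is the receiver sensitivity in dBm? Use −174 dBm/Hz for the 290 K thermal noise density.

Sensitivity = −174 + 10 log₁₀(B) + NF + SNR_min
= −174 + 80.64 + 2.77 + 8.47
= −82.12 dBm → −82.1 dBm

−82.1 dBm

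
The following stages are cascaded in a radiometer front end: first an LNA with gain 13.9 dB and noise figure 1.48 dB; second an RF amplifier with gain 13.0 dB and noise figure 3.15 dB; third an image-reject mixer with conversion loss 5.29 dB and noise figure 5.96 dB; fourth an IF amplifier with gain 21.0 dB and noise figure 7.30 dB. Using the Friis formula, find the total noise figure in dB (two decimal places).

1.72 dB

Convert to linear (a loss of L dB is a gain of −L dB): F_i = 10^(NF_i/10), G_i = 10^(G_i,dB/10)
  Stage 1: F_1 = 10^(1.48/10) = 1.406, G_1 = 10^(13.9/10) = 24.55
  Stage 2: F_2 = 10^(3.15/10) = 2.065, G_2 = 10^(13.0/10) = 19.95
  Stage 3: F_3 = 10^(5.96/10) = 3.945, G_3 = 10^(−5.29/10) = 0.2958
  Stage 4: F_4 = 10^(7.30/10) = 5.370, G_4 = 10^(21.0/10) = 125.9
Friis cascade:
  F = 1.406 + (2.065 − 1)/24.55 + (3.945 − 1)/489.8 + (5.370 − 1)/144.9 = 1.486
NF = 10 log₁₀(1.486) = 1.72 dB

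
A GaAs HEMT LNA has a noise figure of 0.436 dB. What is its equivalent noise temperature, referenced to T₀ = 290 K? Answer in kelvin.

F = 10^(0.436/10) = 1.10561
T_e = (F − 1)·T₀ = (1.10561 − 1) × 290 = 30.6 K

30.6 K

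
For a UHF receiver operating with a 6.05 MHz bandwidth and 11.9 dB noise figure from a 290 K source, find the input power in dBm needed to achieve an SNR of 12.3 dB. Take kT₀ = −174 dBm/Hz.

−82.0 dBm

Sensitivity = −174 + 10 log₁₀(B) + NF + SNR_min
= −174 + 67.82 + 11.9 + 12.3
= −81.98 dBm → −82.0 dBm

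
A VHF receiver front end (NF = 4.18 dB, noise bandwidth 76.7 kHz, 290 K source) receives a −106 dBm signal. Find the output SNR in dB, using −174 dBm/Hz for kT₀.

15.0 dB

Noise floor: N = −174 + 10 log₁₀(B) + NF
10 log₁₀(7.67×10⁴) = 48.85 dB
N = −174 + 48.85 + 4.18 = −120.97 dBm
SNR = P_sig − N = −106 − (−120.97) = 14.97 dB → 15.0 dB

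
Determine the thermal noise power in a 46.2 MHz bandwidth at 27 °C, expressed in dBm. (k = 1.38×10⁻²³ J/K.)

−97.2 dBm

T = 27 °C + 273.15 = 300.15 K
P_n = kTB = 1.38×10⁻²³ × 300.15 × 4.62×10⁷ = 1.91×10⁻¹³ W
In dBm: 10 log₁₀(1.91×10⁻¹³ / 10⁻³) = −97.2 dBm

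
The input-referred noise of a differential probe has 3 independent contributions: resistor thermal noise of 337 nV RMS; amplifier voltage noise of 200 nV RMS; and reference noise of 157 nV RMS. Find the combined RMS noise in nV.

422 nV

Uncorrelated sources add in power (mean-square): V_tot = √(ΣV_i²)
V_tot = √[(3.37×10⁻⁷)² + (2.00×10⁻⁷)² + (1.57×10⁻⁷)²] = 4.22×10⁻⁷ V = 422 nV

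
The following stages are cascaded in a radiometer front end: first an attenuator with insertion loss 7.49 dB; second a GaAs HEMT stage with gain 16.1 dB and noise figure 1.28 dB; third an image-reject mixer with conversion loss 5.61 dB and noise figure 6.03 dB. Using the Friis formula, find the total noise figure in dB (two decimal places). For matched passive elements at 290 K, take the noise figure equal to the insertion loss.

Convert to linear (a loss of L dB is a gain of −L dB): F_i = 10^(NF_i/10), G_i = 10^(G_i,dB/10)
  Stage 1: F_1 = 10^(7.49/10) = 5.610, G_1 = 10^(−7.49/10) = 0.1782
  Stage 2: F_2 = 10^(1.28/10) = 1.343, G_2 = 10^(16.1/10) = 40.74
  Stage 3: F_3 = 10^(6.03/10) = 4.009, G_3 = 10^(−5.61/10) = 0.2748
Friis cascade:
  F = 5.610 + (1.343 − 1)/0.1782 + (4.009 − 1)/7.261 = 7.948
NF = 10 log₁₀(7.948) = 9.00 dB

9.00 dB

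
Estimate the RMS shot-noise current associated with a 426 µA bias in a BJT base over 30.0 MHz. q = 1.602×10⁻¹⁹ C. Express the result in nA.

I_n = √(2qI·B)
2qI·B = 2 × 1.602×10⁻¹⁹ × 4.26×10⁻⁴ × 3.00×10⁷ = 4.09×10⁻¹⁵ A²
I_n = √(4.09×10⁻¹⁵) = 6.40×10⁻⁸ A = 64.0 nA

64.0 nA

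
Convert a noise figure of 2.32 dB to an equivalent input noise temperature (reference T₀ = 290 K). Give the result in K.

F = 10^(2.32/10) = 1.70608
T_e = (F − 1)·T₀ = (1.70608 − 1) × 290 = 205 K

205 K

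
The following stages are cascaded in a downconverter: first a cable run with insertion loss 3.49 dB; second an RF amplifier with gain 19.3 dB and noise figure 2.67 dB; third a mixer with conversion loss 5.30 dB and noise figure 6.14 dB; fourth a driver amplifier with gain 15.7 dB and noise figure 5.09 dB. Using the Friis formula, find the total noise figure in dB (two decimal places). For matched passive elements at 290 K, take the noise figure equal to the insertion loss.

Convert to linear (a loss of L dB is a gain of −L dB): F_i = 10^(NF_i/10), G_i = 10^(G_i,dB/10)
  Stage 1: F_1 = 10^(3.49/10) = 2.234, G_1 = 10^(−3.49/10) = 0.4477
  Stage 2: F_2 = 10^(2.67/10) = 1.849, G_2 = 10^(19.3/10) = 85.11
  Stage 3: F_3 = 10^(6.14/10) = 4.111, G_3 = 10^(−5.30/10) = 0.2951
  Stage 4: F_4 = 10^(5.09/10) = 3.228, G_4 = 10^(15.7/10) = 37.15
Friis cascade:
  F = 2.234 + (1.849 − 1)/0.4477 + (4.111 − 1)/38.11 + (3.228 − 1)/11.25 = 4.410
NF = 10 log₁₀(4.410) = 6.44 dB

6.44 dB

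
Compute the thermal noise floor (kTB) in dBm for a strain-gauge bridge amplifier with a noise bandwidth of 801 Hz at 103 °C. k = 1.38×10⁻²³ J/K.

T = 103 °C + 273.15 = 376.15 K
P_n = kTB = 1.38×10⁻²³ × 376.15 × 8.01×10² = 4.16×10⁻¹⁸ W
In dBm: 10 log₁₀(4.16×10⁻¹⁸ / 10⁻³) = −143.8 dBm

−143.8 dBm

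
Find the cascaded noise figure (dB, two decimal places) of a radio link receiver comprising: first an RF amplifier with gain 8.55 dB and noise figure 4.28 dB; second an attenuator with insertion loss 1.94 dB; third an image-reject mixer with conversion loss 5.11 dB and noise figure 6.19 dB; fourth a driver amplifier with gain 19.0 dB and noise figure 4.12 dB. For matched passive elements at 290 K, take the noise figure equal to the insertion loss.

6.60 dB

Convert to linear (a loss of L dB is a gain of −L dB): F_i = 10^(NF_i/10), G_i = 10^(G_i,dB/10)
  Stage 1: F_1 = 10^(4.28/10) = 2.679, G_1 = 10^(8.55/10) = 7.161
  Stage 2: F_2 = 10^(1.94/10) = 1.563, G_2 = 10^(−1.94/10) = 0.6397
  Stage 3: F_3 = 10^(6.19/10) = 4.159, G_3 = 10^(−5.11/10) = 0.3083
  Stage 4: F_4 = 10^(4.12/10) = 2.582, G_4 = 10^(19.0/10) = 79.43
Friis cascade:
  F = 2.679 + (1.563 − 1)/7.161 + (4.159 − 1)/4.581 + (2.582 − 1)/1.413 = 4.568
NF = 10 log₁₀(4.568) = 6.60 dB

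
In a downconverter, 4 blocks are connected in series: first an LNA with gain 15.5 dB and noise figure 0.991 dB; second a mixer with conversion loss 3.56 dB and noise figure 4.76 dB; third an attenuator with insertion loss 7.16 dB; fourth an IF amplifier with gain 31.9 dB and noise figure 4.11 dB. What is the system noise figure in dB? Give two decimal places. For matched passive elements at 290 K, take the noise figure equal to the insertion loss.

3.23 dB

Convert to linear (a loss of L dB is a gain of −L dB): F_i = 10^(NF_i/10), G_i = 10^(G_i,dB/10)
  Stage 1: F_1 = 10^(0.991/10) = 1.256, G_1 = 10^(15.5/10) = 35.48
  Stage 2: F_2 = 10^(4.76/10) = 2.992, G_2 = 10^(−3.56/10) = 0.4406
  Stage 3: F_3 = 10^(7.16/10) = 5.200, G_3 = 10^(−7.16/10) = 0.1923
  Stage 4: F_4 = 10^(4.11/10) = 2.576, G_4 = 10^(31.9/10) = 1549
Friis cascade:
  F = 1.256 + (2.992 − 1)/35.48 + (5.200 − 1)/15.63 + (2.576 − 1)/3.006 = 2.106
NF = 10 log₁₀(2.106) = 3.23 dB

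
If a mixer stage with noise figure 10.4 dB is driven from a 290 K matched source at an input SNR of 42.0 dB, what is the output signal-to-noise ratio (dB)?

31.6 dB

By definition F = SNR_in/SNR_out, so in dB: SNR_out = SNR_in − NF
SNR_out = 42.0 − 10.4 = 31.6 dB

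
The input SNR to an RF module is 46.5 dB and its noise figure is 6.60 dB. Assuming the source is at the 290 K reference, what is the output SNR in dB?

39.90 dB

By definition F = SNR_in/SNR_out, so in dB: SNR_out = SNR_in − NF
SNR_out = 46.5 − 6.60 = 39.90 dB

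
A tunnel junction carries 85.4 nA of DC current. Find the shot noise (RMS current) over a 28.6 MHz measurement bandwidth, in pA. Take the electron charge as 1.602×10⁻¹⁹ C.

I_n = √(2qI·B)
2qI·B = 2 × 1.602×10⁻¹⁹ × 8.54×10⁻⁸ × 2.86×10⁷ = 7.83×10⁻¹⁹ A²
I_n = √(7.83×10⁻¹⁹) = 8.85×10⁻¹⁰ A = 885 pA

885 pA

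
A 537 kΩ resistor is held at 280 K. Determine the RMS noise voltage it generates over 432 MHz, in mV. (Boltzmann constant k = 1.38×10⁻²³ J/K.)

V_n = √(4kTRB)
4kTRB = 4 × 1.38×10⁻²³ × 280 × 5.37×10⁵ × 4.32×10⁸ = 3.59×10⁻⁶ V²
V_n = √(3.59×10⁻⁶) = 1.89×10⁻³ V = 1.89 mV

1.89 mV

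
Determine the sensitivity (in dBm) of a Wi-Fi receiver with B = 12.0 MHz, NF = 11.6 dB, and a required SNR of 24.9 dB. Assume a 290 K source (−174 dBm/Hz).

−66.7 dBm

Sensitivity = −174 + 10 log₁₀(B) + NF + SNR_min
= −174 + 70.79 + 11.6 + 24.9
= −66.71 dBm → −66.7 dBm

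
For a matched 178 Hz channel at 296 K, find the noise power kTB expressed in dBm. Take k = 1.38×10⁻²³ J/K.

−151.4 dBm

P_n = kTB = 1.38×10⁻²³ × 296 × 1.78×10² = 7.27×10⁻¹⁹ W
In dBm: 10 log₁₀(7.27×10⁻¹⁹ / 10⁻³) = −151.4 dBm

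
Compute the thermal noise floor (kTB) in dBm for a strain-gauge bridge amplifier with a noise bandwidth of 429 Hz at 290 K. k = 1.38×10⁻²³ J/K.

P_n = kTB = 1.38×10⁻²³ × 290 × 4.29×10² = 1.72×10⁻¹⁸ W
In dBm: 10 log₁₀(1.72×10⁻¹⁸ / 10⁻³) = −147.7 dBm

−147.7 dBm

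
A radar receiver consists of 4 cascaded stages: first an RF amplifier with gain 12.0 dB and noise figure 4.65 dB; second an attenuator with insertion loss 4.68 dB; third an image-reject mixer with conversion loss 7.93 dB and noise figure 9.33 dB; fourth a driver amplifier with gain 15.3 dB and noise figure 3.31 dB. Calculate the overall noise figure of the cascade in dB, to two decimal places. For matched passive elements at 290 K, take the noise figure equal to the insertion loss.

Convert to linear (a loss of L dB is a gain of −L dB): F_i = 10^(NF_i/10), G_i = 10^(G_i,dB/10)
  Stage 1: F_1 = 10^(4.65/10) = 2.917, G_1 = 10^(12.0/10) = 15.85
  Stage 2: F_2 = 10^(4.68/10) = 2.938, G_2 = 10^(−4.68/10) = 0.3404
  Stage 3: F_3 = 10^(9.33/10) = 8.570, G_3 = 10^(−7.93/10) = 0.1611
  Stage 4: F_4 = 10^(3.31/10) = 2.143, G_4 = 10^(15.3/10) = 33.88
Friis cascade:
  F = 2.917 + (2.938 − 1)/15.85 + (8.570 − 1)/5.395 + (2.143 − 1)/0.8690 = 5.758
NF = 10 log₁₀(5.758) = 7.60 dB

7.60 dB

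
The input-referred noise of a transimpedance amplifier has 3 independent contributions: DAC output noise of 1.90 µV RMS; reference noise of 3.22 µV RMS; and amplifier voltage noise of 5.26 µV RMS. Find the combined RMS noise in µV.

Uncorrelated sources add in power (mean-square): V_tot = √(ΣV_i²)
V_tot = √[(1.90×10⁻⁶)² + (3.22×10⁻⁶)² + (5.26×10⁻⁶)²] = 6.45×10⁻⁶ V = 6.45 µV

6.45 µV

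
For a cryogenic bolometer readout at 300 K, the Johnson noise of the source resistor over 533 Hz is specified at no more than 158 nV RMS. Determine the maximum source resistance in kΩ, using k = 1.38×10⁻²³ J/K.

2.83 kΩ

Johnson–Nyquist: V_n = √(4kTRB) ⇒ R = V_n² / (4kTB)
4kTB = 4 × 1.38×10⁻²³ × 300 × 5.33×10² = 8.83×10⁻¹⁸
R = (1.58×10⁻⁷)² / 8.83×10⁻¹⁸ = 2.83×10³ Ω = 2.83 kΩ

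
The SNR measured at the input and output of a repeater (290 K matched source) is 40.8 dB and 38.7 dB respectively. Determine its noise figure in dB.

2.1 dB

NF (dB) = SNR_in(dB) − SNR_out(dB) when the source is at T₀
NF = 40.8 − 38.7 = 2.1 dB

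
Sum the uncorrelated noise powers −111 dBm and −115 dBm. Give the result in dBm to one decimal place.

Convert to linear, add, convert back:
P₁ = 7.94×10⁻¹⁵ W, P₂ = 3.16×10⁻¹⁵ W
P_tot = 1.11×10⁻¹⁴ W → 10 log₁₀(P_tot / 10⁻³) = −109.5 dBm

−109.5 dBm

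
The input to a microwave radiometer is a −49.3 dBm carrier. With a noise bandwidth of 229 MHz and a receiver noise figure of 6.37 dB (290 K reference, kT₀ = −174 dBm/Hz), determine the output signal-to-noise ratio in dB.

34.7 dB

Noise floor: N = −174 + 10 log₁₀(B) + NF
10 log₁₀(2.29×10⁸) = 83.6 dB
N = −174 + 83.6 + 6.37 = −84.03 dBm
SNR = P_sig − N = −49.3 − (−84.03) = 34.73 dB → 34.7 dB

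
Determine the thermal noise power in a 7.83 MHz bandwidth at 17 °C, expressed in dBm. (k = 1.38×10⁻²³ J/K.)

−105.0 dBm

T = 17 °C + 273.15 = 290.15 K
P_n = kTB = 1.38×10⁻²³ × 290.15 × 7.83×10⁶ = 3.14×10⁻¹⁴ W
In dBm: 10 log₁₀(3.14×10⁻¹⁴ / 10⁻³) = −105.0 dBm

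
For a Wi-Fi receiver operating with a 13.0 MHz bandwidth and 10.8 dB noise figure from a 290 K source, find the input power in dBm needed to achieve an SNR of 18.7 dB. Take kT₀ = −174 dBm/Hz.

Sensitivity = −174 + 10 log₁₀(B) + NF + SNR_min
= −174 + 71.14 + 10.8 + 18.7
= −73.36 dBm → −73.4 dBm

−73.4 dBm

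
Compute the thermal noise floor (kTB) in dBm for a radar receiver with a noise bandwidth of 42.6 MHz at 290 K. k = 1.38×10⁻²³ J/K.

P_n = kTB = 1.38×10⁻²³ × 290 × 4.26×10⁷ = 1.70×10⁻¹³ W
In dBm: 10 log₁₀(1.70×10⁻¹³ / 10⁻³) = −97.7 dBm

−97.7 dBm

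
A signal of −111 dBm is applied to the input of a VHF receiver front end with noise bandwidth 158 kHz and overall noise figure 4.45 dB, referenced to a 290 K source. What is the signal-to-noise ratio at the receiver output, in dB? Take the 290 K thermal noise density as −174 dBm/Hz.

6.6 dB

Noise floor: N = −174 + 10 log₁₀(B) + NF
10 log₁₀(1.58×10⁵) = 51.99 dB
N = −174 + 51.99 + 4.45 = −117.56 dBm
SNR = P_sig − N = −111 − (−117.56) = 6.56 dB → 6.6 dB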